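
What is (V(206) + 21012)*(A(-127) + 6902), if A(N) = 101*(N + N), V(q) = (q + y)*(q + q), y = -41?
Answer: -1668777984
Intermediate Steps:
V(q) = 2*q*(-41 + q) (V(q) = (q - 41)*(q + q) = (-41 + q)*(2*q) = 2*q*(-41 + q))
A(N) = 202*N (A(N) = 101*(2*N) = 202*N)
(V(206) + 21012)*(A(-127) + 6902) = (2*206*(-41 + 206) + 21012)*(202*(-127) + 6902) = (2*206*165 + 21012)*(-25654 + 6902) = (67980 + 21012)*(-18752) = 88992*(-18752) = -1668777984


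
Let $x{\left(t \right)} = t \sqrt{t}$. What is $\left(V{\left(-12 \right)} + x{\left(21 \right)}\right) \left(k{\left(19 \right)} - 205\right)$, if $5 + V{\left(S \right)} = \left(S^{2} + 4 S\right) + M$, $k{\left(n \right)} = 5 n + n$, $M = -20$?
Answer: $-6461 - 1911 \sqrt{21} \approx -15218.0$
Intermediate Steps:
$k{\left(n \right)} = 6 n$
$x{\left(t \right)} = t^{\frac{3}{2}}$
$V{\left(S \right)} = -25 + S^{2} + 4 S$ ($V{\left(S \right)} = -5 - \left(20 - S^{2} - 4 S\right) = -5 + \left(-20 + S^{2} + 4 S\right) = -25 + S^{2} + 4 S$)
$\left(V{\left(-12 \right)} + x{\left(21 \right)}\right) \left(k{\left(19 \right)} - 205\right) = \left(\left(-25 + \left(-12\right)^{2} + 4 \left(-12\right)\right) + 21^{\frac{3}{2}}\right) \left(6 \cdot 19 - 205\right) = \left(\left(-25 + 144 - 48\right) + 21 \sqrt{21}\right) \left(114 - 205\right) = \left(71 + 21 \sqrt{21}\right) \left(-91\right) = -6461 - 1911 \sqrt{21}$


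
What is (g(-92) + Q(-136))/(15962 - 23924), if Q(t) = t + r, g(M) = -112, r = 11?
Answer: 79/2654 ≈ 0.029766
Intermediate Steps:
Q(t) = 11 + t (Q(t) = t + 11 = 11 + t)
(g(-92) + Q(-136))/(15962 - 23924) = (-112 + (11 - 136))/(15962 - 23924) = (-112 - 125)/(-7962) = -237*(-1/7962) = 79/2654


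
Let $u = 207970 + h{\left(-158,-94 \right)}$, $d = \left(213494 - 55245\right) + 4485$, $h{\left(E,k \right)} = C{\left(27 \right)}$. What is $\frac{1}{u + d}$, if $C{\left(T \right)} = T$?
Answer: $\frac{1}{370731} \approx 2.6974 \cdot 10^{-6}$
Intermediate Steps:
$h{\left(E,k \right)} = 27$
$d = 162734$ ($d = 158249 + 4485 = 162734$)
$u = 207997$ ($u = 207970 + 27 = 207997$)
$\frac{1}{u + d} = \frac{1}{207997 + 162734} = \frac{1}{370731}$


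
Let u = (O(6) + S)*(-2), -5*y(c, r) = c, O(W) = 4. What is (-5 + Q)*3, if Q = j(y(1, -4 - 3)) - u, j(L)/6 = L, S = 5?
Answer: 177/5 ≈ 35.400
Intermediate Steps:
y(c, r) = -c/5
j(L) = 6*L
u = -18 (u = (4 + 5)*(-2) = 9*(-2) = -18)
Q = 84/5 (Q = 6*(-⅕*1) - 1*(-18) = 6*(-⅕) + 18 = -6/5 + 18 = 84/5 ≈ 16.800)
(-5 + Q)*3 = (-5 + 84/5)*3 = (59/5)*3 = 177/5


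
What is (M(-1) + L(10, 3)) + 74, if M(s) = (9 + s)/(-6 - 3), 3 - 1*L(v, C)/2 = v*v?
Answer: -1088/9 ≈ -120.89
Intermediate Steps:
L(v, C) = 6 - 2*v² (L(v, C) = 6 - 2*v*v = 6 - 2*v²)
M(s) = -1 - s/9 (M(s) = (9 + s)/(-9) = (9 + s)*(-⅑) = -1 - s/9)
(M(-1) + L(10, 3)) + 74 = ((-1 - ⅑*(-1)) + (6 - 2*10²)) + 74 = ((-1 + ⅑) + (6 - 2*100)) + 74 = (-8/9 + (6 - 200)) + 74 = (-8/9 - 194) + 74 = -1754/9 + 74 = -1088/9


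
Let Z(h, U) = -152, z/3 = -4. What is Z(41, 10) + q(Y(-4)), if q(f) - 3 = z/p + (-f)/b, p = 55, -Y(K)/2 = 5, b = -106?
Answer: -435246/2915 ≈ -149.31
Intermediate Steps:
z = -12 (z = 3*(-4) = -12)
Y(K) = -10 (Y(K) = -2*5 = -10)
q(f) = 153/55 + f/106 (q(f) = 3 + (-12/55 - f/(-106)) = 3 + (-12*1/55 - f*(-1/106)) = 3 + (-12/55 + f/106) = 153/55 + f/106)
Z(41, 10) + q(Y(-4)) = -152 + (153/55 + (1/106)*(-10)) = -152 + (153/55 - 5/53) = -152 + 7834/2915 = -435246/2915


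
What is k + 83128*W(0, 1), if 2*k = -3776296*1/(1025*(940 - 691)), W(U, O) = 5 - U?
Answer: 106079830852/255225 ≈ 4.1563e+5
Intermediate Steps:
k = -1888148/255225 (k = (-3776296*1/(1025*(940 - 691)))/2 = (-3776296/(1025*249))/2 = (-3776296/255225)/2 = (-3776296*1/255225)/2 = (1/2)*(-3776296/255225) = -1888148/255225 ≈ -7.3980)
k + 83128*W(0, 1) = -1888148/255225 + 83128*(5 - 1*0) = -1888148/255225 + 83128*(5 + 0) = -1888148/255225 + 83128*5 = -1888148/255225 + 415640 = 106079830852/255225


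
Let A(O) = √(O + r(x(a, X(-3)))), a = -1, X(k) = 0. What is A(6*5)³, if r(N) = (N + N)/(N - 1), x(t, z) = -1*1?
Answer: 31*√31 ≈ 172.60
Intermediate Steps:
x(t, z) = -1
r(N) = 2*N/(-1 + N) (r(N) = (2*N)/(-1 + N) = 2*N/(-1 + N))
A(O) = √(1 + O) (A(O) = √(O + 2*(-1)/(-1 - 1)) = √(O + 2*(-1)/(-2)) = √(O + 2*(-1)*(-½)) = √(O + 1) = √(1 + O))
A(6*5)³ = (√(1 + 6*5))³ = (√(1 + 30))³ = (√31)³ = 31*√31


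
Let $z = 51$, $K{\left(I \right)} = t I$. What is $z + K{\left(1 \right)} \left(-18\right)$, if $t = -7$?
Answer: $177$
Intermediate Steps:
$K{\left(I \right)} = - 7 I$
$z + K{\left(1 \right)} \left(-18\right) = 51 + \left(-7\right) 1 \left(-18\right) = 51 - -126 = 51 + 126 = 177$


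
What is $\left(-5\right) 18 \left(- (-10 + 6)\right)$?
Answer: $-360$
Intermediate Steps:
$\left(-5\right) 18 \left(- (-10 + 6)\right) = - 90 \left(\left(-1\right) \left(-4\right)\right) = \left(-90\right) 4 = -360$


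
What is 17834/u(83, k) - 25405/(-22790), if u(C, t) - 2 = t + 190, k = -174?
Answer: 40689415/41022 ≈ 991.89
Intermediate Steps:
u(C, t) = 192 + t (u(C, t) = 2 + (t + 190) = 2 + (190 + t) = 192 + t)
17834/u(83, k) - 25405/(-22790) = 17834/(192 - 174) - 25405/(-22790) = 17834/18 - 25405*(-1/22790) = 17834*(1/18) + 5081/4558 = 8917/9 + 5081/4558 = 40689415/41022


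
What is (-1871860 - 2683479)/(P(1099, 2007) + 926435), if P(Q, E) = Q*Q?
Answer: -4555339/2134236 ≈ -2.1344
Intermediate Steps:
P(Q, E) = Q²
(-1871860 - 2683479)/(P(1099, 2007) + 926435) = (-1871860 - 2683479)/(1099² + 926435) = -4555339/(1207801 + 926435) = -4555339/2134236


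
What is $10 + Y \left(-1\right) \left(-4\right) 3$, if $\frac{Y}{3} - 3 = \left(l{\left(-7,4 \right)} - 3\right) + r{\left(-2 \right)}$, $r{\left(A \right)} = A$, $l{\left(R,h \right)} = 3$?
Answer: $46$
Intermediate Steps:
$Y = 3$ ($Y = 9 + 3 \left(\left(3 - 3\right) - 2\right) = 9 + 3 \left(0 - 2\right) = 9 + 3 \left(-2\right) = 9 - 6 = 3$)
$10 + Y \left(-1\right) \left(-4\right) 3 = 10 + 3 \left(-1\right) \left(-4\right) 3 = 10 + 3 \cdot 4 \cdot 3 = 10 + 3 \cdot 12 = 10 + 36 = 46$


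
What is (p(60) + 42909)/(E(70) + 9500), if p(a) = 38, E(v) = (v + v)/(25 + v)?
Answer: 815993/180528 ≈ 4.5200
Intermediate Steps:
E(v) = 2*v/(25 + v) (E(v) = (2*v)/(25 + v) = 2*v/(25 + v))
(p(60) + 42909)/(E(70) + 9500) = (38 + 42909)/(2*70/(25 + 70) + 9500) = 42947/(2*70/95 + 9500) = 42947/(2*70*(1/95) + 9500) = 42947/(28/19 + 9500) = 42947/(180528/19) = 42947*(19/180528) = 815993/180528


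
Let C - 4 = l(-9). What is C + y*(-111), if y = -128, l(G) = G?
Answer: 14203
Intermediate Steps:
C = -5 (C = 4 - 9 = -5)
C + y*(-111) = -5 - 128*(-111) = -5 + 14208 = 14203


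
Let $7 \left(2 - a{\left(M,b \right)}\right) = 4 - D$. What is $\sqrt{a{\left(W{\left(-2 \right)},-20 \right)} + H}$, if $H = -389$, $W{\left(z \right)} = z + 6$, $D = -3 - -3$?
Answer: $\frac{i \sqrt{18991}}{7} \approx 19.687 i$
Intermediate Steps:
$D = 0$ ($D = -3 + 3 = 0$)
$W{\left(z \right)} = 6 + z$
$a{\left(M,b \right)} = \frac{10}{7}$ ($a{\left(M,b \right)} = 2 - \frac{4 - 0}{7} = 2 - \frac{4 + 0}{7} = 2 - \frac{4}{7} = \frac{10}{7}$)
$\sqrt{a{\left(W{\left(-2 \right)},-20 \right)} + H} = \sqrt{\frac{10}{7} - 389} = \sqrt{- \frac{2713}{7}} = \frac{i \sqrt{18991}}{7}$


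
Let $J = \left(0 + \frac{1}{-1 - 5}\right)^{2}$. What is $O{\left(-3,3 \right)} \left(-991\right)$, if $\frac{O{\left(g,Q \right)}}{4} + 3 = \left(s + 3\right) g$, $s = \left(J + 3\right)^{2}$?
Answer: $\frac{16911415}{108} \approx 1.5659 \cdot 10^{5}$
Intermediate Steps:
$J = \frac{1}{36}$ ($J = \left(0 + \frac{1}{-6}\right)^{2} = \left(0 - \frac{1}{6}\right)^{2} = \left(- \frac{1}{6}\right)^{2} = \frac{1}{36} \approx 0.027778$)
$s = \frac{11881}{1296}$ ($s = \left(\frac{1}{36} + 3\right)^{2} = \left(\frac{109}{36}\right)^{2} = \frac{11881}{1296} \approx 9.1674$)
$O{\left(g,Q \right)} = -12 + \frac{15769 g}{324}$ ($O{\left(g,Q \right)} = -12 + 4 \left(\frac{11881}{1296} + 3\right) g = -12 + 4 \frac{15769 g}{1296} = -12 + \frac{15769 g}{324}$)
$O{\left(-3,3 \right)} \left(-991\right) = \left(-12 + \frac{15769}{324} \left(-3\right)\right) \left(-991\right) = \left(-12 - \frac{15769}{108}\right) \left(-991\right) = \left(- \frac{17065}{108}\right) \left(-991\right) = \frac{16911415}{108}$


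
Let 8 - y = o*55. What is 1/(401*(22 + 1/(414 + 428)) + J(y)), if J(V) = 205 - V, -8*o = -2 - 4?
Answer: 1684/15258263 ≈ 0.00011037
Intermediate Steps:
o = 3/4 (o = -(-2 - 4)/8 = -1/8*(-6) = 3/4 ≈ 0.75000)
y = -133/4 (y = 8 - 3*55/4 = 8 - 1*165/4 = 8 - 165/4 = -133/4 ≈ -33.250)
1/(401*(22 + 1/(414 + 428)) + J(y)) = 1/(401*(22 + 1/(414 + 428)) + (205 - 1*(-133/4))) = 1/(401*(22 + 1/842) + (205 + 133/4)) = 1/(401*(22 + 1/842) + 953/4) = 1/(401*(18525/842) + 953/4) = 1/(7428525/842 + 953/4) = 1/(15258263/1684) = 1684/15258263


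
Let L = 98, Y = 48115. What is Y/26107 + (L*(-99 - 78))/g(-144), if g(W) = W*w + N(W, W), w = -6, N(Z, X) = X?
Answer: -69701537/3132840 ≈ -22.249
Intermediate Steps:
g(W) = -5*W (g(W) = W*(-6) + W = -6*W + W = -5*W)
Y/26107 + (L*(-99 - 78))/g(-144) = 48115/26107 + (98*(-99 - 78))/((-5*(-144))) = 48115*(1/26107) + (98*(-177))/720 = 48115/26107 - 17346*1/720 = 48115/26107 - 2891/120 = -69701537/3132840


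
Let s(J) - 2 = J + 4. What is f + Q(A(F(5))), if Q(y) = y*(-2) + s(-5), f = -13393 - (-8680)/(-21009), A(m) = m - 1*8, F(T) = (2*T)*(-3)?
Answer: -279764524/21009 ≈ -13316.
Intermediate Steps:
s(J) = 6 + J (s(J) = 2 + (J + 4) = 2 + (4 + J) = 6 + J)
F(T) = -6*T
A(m) = -8 + m (A(m) = m - 8 = -8 + m)
f = -281382217/21009 (f = -13393 - (-8680)*(-1)/21009 = -13393 - 1*8680/21009 = -13393 - 8680/21009 = -281382217/21009 ≈ -13393.)
Q(y) = 1 - 2*y (Q(y) = y*(-2) + (6 - 5) = -2*y + 1 = 1 - 2*y)
f + Q(A(F(5))) = -281382217/21009 + (1 - 2*(-8 - 6*5)) = -281382217/21009 + (1 - 2*(-8 - 30)) = -281382217/21009 + (1 - 2*(-38)) = -281382217/21009 + (1 + 76) = -281382217/21009 + 77 = -279764524/21009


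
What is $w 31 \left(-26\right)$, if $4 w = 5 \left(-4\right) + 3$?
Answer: $\frac{6851}{2} \approx 3425.5$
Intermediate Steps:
$w = - \frac{17}{4}$ ($w = \frac{5 \left(-4\right) + 3}{4} = \frac{-20 + 3}{4} = \frac{1}{4} \left(-17\right) = - \frac{17}{4} \approx -4.25$)
$w 31 \left(-26\right) = \left(- \frac{17}{4}\right) 31 \left(-26\right) = \left(- \frac{527}{4}\right) \left(-26\right) = \frac{6851}{2}$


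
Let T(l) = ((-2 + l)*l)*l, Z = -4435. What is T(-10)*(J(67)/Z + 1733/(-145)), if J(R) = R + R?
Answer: 369853680/25723 ≈ 14378.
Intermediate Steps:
J(R) = 2*R
T(l) = l**2*(-2 + l) (T(l) = (l*(-2 + l))*l = l**2*(-2 + l))
T(-10)*(J(67)/Z + 1733/(-145)) = ((-10)**2*(-2 - 10))*((2*67)/(-4435) + 1733/(-145)) = (100*(-12))*(134*(-1/4435) + 1733*(-1/145)) = -1200*(-134/4435 - 1733/145) = -1200*(-1541057/128615) = 369853680/25723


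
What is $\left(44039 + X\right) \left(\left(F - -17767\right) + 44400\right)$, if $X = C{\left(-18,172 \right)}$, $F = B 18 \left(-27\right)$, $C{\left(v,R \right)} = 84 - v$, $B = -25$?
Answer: $3280426697$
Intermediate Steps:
$F = 12150$ ($F = \left(-25\right) 18 \left(-27\right) = \left(-450\right) \left(-27\right) = 12150$)
$X = 102$ ($X = 84 - -18 = 84 + 18 = 102$)
$\left(44039 + X\right) \left(\left(F - -17767\right) + 44400\right) = \left(44039 + 102\right) \left(\left(12150 - -17767\right) + 44400\right) = 44141 \left(\left(12150 + 17767\right) + 44400\right) = 44141 \left(29917 + 44400\right) = 44141 \cdot 74317 = 3280426697$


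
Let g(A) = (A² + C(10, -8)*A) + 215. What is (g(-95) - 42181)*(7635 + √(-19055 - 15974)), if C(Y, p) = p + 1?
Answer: -246427260 - 32276*I*√35029 ≈ -2.4643e+8 - 6.0408e+6*I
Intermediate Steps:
C(Y, p) = 1 + p
g(A) = 215 + A² - 7*A (g(A) = (A² + (1 - 8)*A) + 215 = (A² - 7*A) + 215 = 215 + A² - 7*A)
(g(-95) - 42181)*(7635 + √(-19055 - 15974)) = ((215 + (-95)² - 7*(-95)) - 42181)*(7635 + √(-19055 - 15974)) = ((215 + 9025 + 665) - 42181)*(7635 + √(-35029)) = (9905 - 42181)*(7635 + I*√35029) = -32276*(7635 + I*√35029) = -246427260 - 32276*I*√35029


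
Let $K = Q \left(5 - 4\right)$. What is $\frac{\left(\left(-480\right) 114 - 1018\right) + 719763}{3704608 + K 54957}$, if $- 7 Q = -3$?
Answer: $\frac{664025}{3728161} \approx 0.17811$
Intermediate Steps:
$Q = \frac{3}{7}$ ($Q = \left(- \frac{1}{7}\right) \left(-3\right) = \frac{3}{7} \approx 0.42857$)
$K = \frac{3}{7}$ ($K = \frac{3 \left(5 - 4\right)}{7} = \frac{3}{7} \cdot 1 = \frac{3}{7} \approx 0.42857$)
$\frac{\left(\left(-480\right) 114 - 1018\right) + 719763}{3704608 + K 54957} = \frac{\left(\left(-480\right) 114 - 1018\right) + 719763}{3704608 + \frac{3}{7} \cdot 54957} = \frac{\left(-54720 - 1018\right) + 719763}{3704608 + 23553} = \frac{-55738 + 719763}{3728161} = 664025 \cdot \frac{1}{3728161} = \frac{664025}{3728161}$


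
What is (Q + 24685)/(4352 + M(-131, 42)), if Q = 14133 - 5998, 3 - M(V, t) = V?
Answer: 16410/2243 ≈ 7.3161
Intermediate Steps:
M(V, t) = 3 - V
Q = 8135
(Q + 24685)/(4352 + M(-131, 42)) = (8135 + 24685)/(4352 + (3 - 1*(-131))) = 32820/(4352 + (3 + 131)) = 32820/(4352 + 134) = 32820/4486 = 32820*(1/4486) = 16410/2243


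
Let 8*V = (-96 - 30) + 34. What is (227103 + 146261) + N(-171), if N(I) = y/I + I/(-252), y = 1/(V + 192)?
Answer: 645348899185/1728468 ≈ 3.7336e+5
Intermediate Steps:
V = -23/2 (V = ((-96 - 30) + 34)/8 = (-126 + 34)/8 = (⅛)*(-92) = -23/2 ≈ -11.500)
y = 2/361 (y = 1/(-23/2 + 192) = 1/(361/2) = 2/361 ≈ 0.0055402)
N(I) = -I/252 + 2/(361*I) (N(I) = 2/(361*I) + I/(-252) = 2/(361*I) + I*(-1/252) = 2/(361*I) - I/252 = -I/252 + 2/(361*I))
(227103 + 146261) + N(-171) = (227103 + 146261) + (-1/252*(-171) + (2/361)/(-171)) = 373364 + (19/28 + (2/361)*(-1/171)) = 373364 + (19/28 - 2/61731) = 373364 + 1172833/1728468 = 645348899185/1728468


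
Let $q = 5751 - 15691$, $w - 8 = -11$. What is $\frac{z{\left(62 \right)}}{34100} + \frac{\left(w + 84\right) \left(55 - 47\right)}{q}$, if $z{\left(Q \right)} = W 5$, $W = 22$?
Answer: $- \frac{9547}{154070} \approx -0.061965$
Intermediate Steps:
$w = -3$ ($w = 8 - 11 = -3$)
$z{\left(Q \right)} = 110$ ($z{\left(Q \right)} = 22 \cdot 5 = 110$)
$q = -9940$ ($q = 5751 - 15691 = -9940$)
$\frac{z{\left(62 \right)}}{34100} + \frac{\left(w + 84\right) \left(55 - 47\right)}{q} = \frac{110}{34100} + \frac{\left(-3 + 84\right) \left(55 - 47\right)}{-9940} = 110 \cdot \frac{1}{34100} + 81 \cdot 8 \left(- \frac{1}{9940}\right) = \frac{1}{310} + 648 \left(- \frac{1}{9940}\right) = \frac{1}{310} - \frac{162}{2485} = - \frac{9547}{154070}$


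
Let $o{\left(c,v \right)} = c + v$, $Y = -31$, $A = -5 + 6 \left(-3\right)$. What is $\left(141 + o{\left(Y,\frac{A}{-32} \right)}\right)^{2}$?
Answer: $\frac{12552849}{1024} \approx 12259.0$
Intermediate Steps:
$A = -23$ ($A = -5 - 18 = -23$)
$\left(141 + o{\left(Y,\frac{A}{-32} \right)}\right)^{2} = \left(141 - \left(31 + \frac{23}{-32}\right)\right)^{2} = \left(141 - \frac{969}{32}\right)^{2} = \left(\frac{3543}{32}\right)^{2} = \frac{12552849}{1024}$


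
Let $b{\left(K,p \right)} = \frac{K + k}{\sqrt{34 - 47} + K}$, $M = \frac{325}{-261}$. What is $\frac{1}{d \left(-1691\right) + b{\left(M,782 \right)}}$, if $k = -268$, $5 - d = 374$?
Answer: $\frac{618509575567}{385951242275802397} - \frac{18341253 i \sqrt{13}}{385951242275802397} \approx 1.6026 \cdot 10^{-6} - 1.7134 \cdot 10^{-10} i$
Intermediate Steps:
$d = -369$ ($d = 5 - 374 = -369$)
$M = - \frac{325}{261}$ ($M = 325 \left(- \frac{1}{261}\right) = - \frac{325}{261} \approx -1.2452$)
$b{\left(K,p \right)} = \frac{-268 + K}{K + i \sqrt{13}}$ ($b{\left(K,p \right)} = \frac{K - 268}{\sqrt{34 - 47} + K} = \frac{-268 + K}{\sqrt{-13} + K} = \frac{-268 + K}{i \sqrt{13} + K} = \frac{-268 + K}{K + i \sqrt{13}}$)
$\frac{1}{d \left(-1691\right) + b{\left(M,782 \right)}} = \frac{1}{\left(-369\right) \left(-1691\right) + \frac{-268 - \frac{325}{261}}{- \frac{325}{261} + i \sqrt{13}}} = \frac{1}{623979 + \frac{1}{- \frac{325}{261} + i \sqrt{13}} \left(- \frac{70273}{261}\right)} = \frac{1}{623979 - \frac{70273}{261 \left(- \frac{325}{261} + i \sqrt{13}\right)}}$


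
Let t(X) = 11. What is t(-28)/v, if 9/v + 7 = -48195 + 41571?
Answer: -72941/9 ≈ -8104.6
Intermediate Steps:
v = -9/6631 (v = 9/(-7 + (-48195 + 41571)) = 9/(-7 - 6624) = 9/(-6631) = 9*(-1/6631) = -9/6631 ≈ -0.0013573)
t(-28)/v = 11/(-9/6631) = 11*(-6631/9) = -72941/9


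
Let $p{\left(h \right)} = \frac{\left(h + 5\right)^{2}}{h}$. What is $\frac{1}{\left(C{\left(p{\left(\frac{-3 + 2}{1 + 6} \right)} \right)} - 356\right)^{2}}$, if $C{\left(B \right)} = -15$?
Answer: $\frac{1}{137641} \approx 7.2653 \cdot 10^{-6}$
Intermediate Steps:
$p{\left(h \right)} = \frac{\left(5 + h\right)^{2}}{h}$
$\frac{1}{\left(C{\left(p{\left(\frac{-3 + 2}{1 + 6} \right)} \right)} - 356\right)^{2}} = \frac{1}{\left(-15 - 356\right)^{2}} = \frac{1}{\left(-371\right)^{2}} = \frac{1}{137641}$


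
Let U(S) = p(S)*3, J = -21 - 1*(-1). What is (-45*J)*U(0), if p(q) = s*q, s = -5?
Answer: 0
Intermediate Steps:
J = -20 (J = -21 + 1 = -20)
p(q) = -5*q
U(S) = -15*S (U(S) = -5*S*3 = -15*S)
(-45*J)*U(0) = (-45*(-20))*(-15*0) = 900*0 = 0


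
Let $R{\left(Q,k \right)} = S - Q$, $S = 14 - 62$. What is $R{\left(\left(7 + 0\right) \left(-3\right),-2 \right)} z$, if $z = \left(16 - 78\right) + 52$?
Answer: $270$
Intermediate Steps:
$z = -10$ ($z = -62 + 52 = -10$)
$S = -48$ ($S = 14 - 62 = -48$)
$R{\left(Q,k \right)} = -48 - Q$
$R{\left(\left(7 + 0\right) \left(-3\right),-2 \right)} z = \left(-48 - \left(7 + 0\right) \left(-3\right)\right) \left(-10\right) = \left(-48 - 7 \left(-3\right)\right) \left(-10\right) = \left(-48 - -21\right) \left(-10\right) = \left(-48 + 21\right) \left(-10\right) = \left(-27\right) \left(-10\right) = 270$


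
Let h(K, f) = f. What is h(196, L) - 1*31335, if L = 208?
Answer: -31127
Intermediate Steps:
h(196, L) - 1*31335 = 208 - 1*31335 = 208 - 31335 = -31127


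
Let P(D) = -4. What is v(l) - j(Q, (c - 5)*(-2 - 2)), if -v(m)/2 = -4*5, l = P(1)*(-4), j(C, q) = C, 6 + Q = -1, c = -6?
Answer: 47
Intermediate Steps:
Q = -7 (Q = -6 - 1 = -7)
l = 16 (l = -4*(-4) = 16)
v(m) = 40 (v(m) = -(-8)*5 = -2*(-20) = 40)
v(l) - j(Q, (c - 5)*(-2 - 2)) = 40 - 1*(-7) = 40 + 7 = 47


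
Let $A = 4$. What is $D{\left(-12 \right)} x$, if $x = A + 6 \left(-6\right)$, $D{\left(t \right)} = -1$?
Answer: $32$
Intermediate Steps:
$x = -32$ ($x = 4 + 6 \left(-6\right) = 4 - 36 = -32$)
$D{\left(-12 \right)} x = \left(-1\right) \left(-32\right) = 32$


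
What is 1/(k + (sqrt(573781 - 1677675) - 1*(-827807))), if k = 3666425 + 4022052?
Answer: 4258142/36263547136275 - I*sqrt(1103894)/72527094272550 ≈ 1.1742e-7 - 1.4486e-11*I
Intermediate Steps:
k = 7688477
1/(k + (sqrt(573781 - 1677675) - 1*(-827807))) = 1/(7688477 + (sqrt(573781 - 1677675) - 1*(-827807))) = 1/(7688477 + (sqrt(-1103894) + 827807)) = 1/(7688477 + (I*sqrt(1103894) + 827807)) = 1/(7688477 + (827807 + I*sqrt(1103894))) = 1/(8516284 + I*sqrt(1103894))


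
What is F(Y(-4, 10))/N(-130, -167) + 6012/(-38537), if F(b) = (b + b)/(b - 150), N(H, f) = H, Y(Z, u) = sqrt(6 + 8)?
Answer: -4393269781/28162646915 + 15*sqrt(14)/146159 ≈ -0.15561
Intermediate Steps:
Y(Z, u) = sqrt(14)
F(b) = 2*b/(-150 + b) (F(b) = (2*b)/(-150 + b) = 2*b/(-150 + b))
F(Y(-4, 10))/N(-130, -167) + 6012/(-38537) = (2*sqrt(14)/(-150 + sqrt(14)))/(-130) + 6012/(-38537) = (2*sqrt(14)/(-150 + sqrt(14)))*(-1/130) + 6012*(-1/38537) = -sqrt(14)/(65*(-150 + sqrt(14))) - 6012/38537 = -6012/38537 - sqrt(14)/(65*(-150 + sqrt(14)))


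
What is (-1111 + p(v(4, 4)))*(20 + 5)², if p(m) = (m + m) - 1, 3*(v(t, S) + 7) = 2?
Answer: -2108750/3 ≈ -7.0292e+5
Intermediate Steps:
v(t, S) = -19/3 (v(t, S) = -7 + (⅓)*2 = -7 + ⅔ = -19/3)
p(m) = -1 + 2*m (p(m) = 2*m - 1 = -1 + 2*m)
(-1111 + p(v(4, 4)))*(20 + 5)² = (-1111 + (-1 + 2*(-19/3)))*(20 + 5)² = (-1111 + (-1 - 38/3))*25² = (-1111 - 41/3)*625 = -3374/3*625 = -2108750/3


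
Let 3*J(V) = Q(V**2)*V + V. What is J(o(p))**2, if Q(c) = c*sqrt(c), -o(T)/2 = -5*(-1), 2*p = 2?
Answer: 100200100/9 ≈ 1.1133e+7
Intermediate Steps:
p = 1 (p = (1/2)*2 = 1)
o(T) = -10 (o(T) = -(-10)*(-1) = -2*5 = -10)
Q(c) = c**(3/2)
J(V) = V/3 + V*(V**2)**(3/2)/3 (J(V) = ((V**2)**(3/2)*V + V)/3 = (V*(V**2)**(3/2) + V)/3 = (V + V*(V**2)**(3/2))/3 = V/3 + V*(V**2)**(3/2)/3)
J(o(p))**2 = ((1/3)*(-10)*(1 + ((-10)**2)**(3/2)))**2 = ((1/3)*(-10)*(1 + 100**(3/2)))**2 = ((1/3)*(-10)*(1 + 1000))**2 = ((1/3)*(-10)*1001)**2 = (-10010/3)**2 = 100200100/9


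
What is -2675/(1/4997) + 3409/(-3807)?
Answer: -50888077234/3807 ≈ -1.3367e+7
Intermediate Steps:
-2675/(1/4997) + 3409/(-3807) = -2675/1/4997 + 3409*(-1/3807) = -2675*4997 - 3409/3807 = -13366975 - 3409/3807 = -50888077234/3807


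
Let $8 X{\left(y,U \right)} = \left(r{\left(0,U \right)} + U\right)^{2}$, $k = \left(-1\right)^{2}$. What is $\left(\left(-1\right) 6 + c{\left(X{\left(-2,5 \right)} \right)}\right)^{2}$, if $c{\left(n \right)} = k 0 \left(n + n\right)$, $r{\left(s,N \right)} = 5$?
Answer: $36$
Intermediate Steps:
$k = 1$
$X{\left(y,U \right)} = \frac{\left(5 + U\right)^{2}}{8}$
$c{\left(n \right)} = 0$ ($c{\left(n \right)} = 1 \cdot 0 \left(n + n\right) = 1 \cdot 0 \cdot 2 n = 1 \cdot 0 = 0$)
$\left(\left(-1\right) 6 + c{\left(X{\left(-2,5 \right)} \right)}\right)^{2} = \left(\left(-1\right) 6 + 0\right)^{2} = \left(-6 + 0\right)^{2} = \left(-6\right)^{2} = 36$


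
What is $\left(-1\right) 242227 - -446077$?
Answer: $203850$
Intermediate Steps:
$\left(-1\right) 242227 - -446077 = -242227 + 446077 = 203850$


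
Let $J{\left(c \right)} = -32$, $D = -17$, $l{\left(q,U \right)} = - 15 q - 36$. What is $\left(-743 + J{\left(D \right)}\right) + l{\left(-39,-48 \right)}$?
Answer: $-226$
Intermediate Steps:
$l{\left(q,U \right)} = -36 - 15 q$
$\left(-743 + J{\left(D \right)}\right) + l{\left(-39,-48 \right)} = \left(-743 - 32\right) - -549 = -775 + \left(-36 + 585\right) = -775 + 549 = -226$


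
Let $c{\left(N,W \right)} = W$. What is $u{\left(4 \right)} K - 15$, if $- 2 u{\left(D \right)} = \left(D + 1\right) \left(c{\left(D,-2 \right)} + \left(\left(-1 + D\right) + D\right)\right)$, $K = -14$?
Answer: $160$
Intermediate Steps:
$u{\left(D \right)} = - \frac{\left(1 + D\right) \left(-3 + 2 D\right)}{2}$ ($u{\left(D \right)} = - \frac{\left(D + 1\right) \left(-2 + \left(\left(-1 + D\right) + D\right)\right)}{2} = - \frac{\left(1 + D\right) \left(-2 + \left(-1 + 2 D\right)\right)}{2} = - \frac{\left(1 + D\right) \left(-3 + 2 D\right)}{2}$)
$u{\left(4 \right)} K - 15 = \left(\frac{3}{2} + \frac{1}{2} \cdot 4 - 4^{2}\right) \left(-14\right) - 15 = \left(\frac{3}{2} + 2 - 16\right) \left(-14\right) - 15 = \left(- \frac{25}{2}\right) \left(-14\right) - 15 = 175 - 15 = 160$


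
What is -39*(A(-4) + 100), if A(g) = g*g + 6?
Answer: -4758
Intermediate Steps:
A(g) = 6 + g² (A(g) = g² + 6 = 6 + g²)
-39*(A(-4) + 100) = -39*((6 + (-4)²) + 100) = -39*((6 + 16) + 100) = -39*(22 + 100) = -39*122 = -4758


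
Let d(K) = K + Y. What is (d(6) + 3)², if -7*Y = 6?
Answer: 3249/49 ≈ 66.306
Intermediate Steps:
Y = -6/7 (Y = -⅐*6 = -6/7 ≈ -0.85714)
d(K) = -6/7 + K (d(K) = K - 6/7 = -6/7 + K)
(d(6) + 3)² = ((-6/7 + 6) + 3)² = (36/7 + 3)² = (57/7)² = 3249/49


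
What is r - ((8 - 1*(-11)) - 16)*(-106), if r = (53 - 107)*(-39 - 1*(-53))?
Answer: -438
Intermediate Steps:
r = -756 (r = -54*(-39 + 53) = -54*14 = -756)
r - ((8 - 1*(-11)) - 16)*(-106) = -756 - ((8 - 1*(-11)) - 16)*(-106) = -756 - ((8 + 11) - 16)*(-106) = -756 - (19 - 16)*(-106) = -756 - 3*(-106) = -756 - 1*(-318) = -756 + 318 = -438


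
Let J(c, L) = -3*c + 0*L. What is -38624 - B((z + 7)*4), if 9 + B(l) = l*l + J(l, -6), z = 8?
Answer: -42035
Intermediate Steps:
J(c, L) = -3*c (J(c, L) = -3*c + 0 = -3*c)
B(l) = -9 + l² - 3*l (B(l) = -9 + (l*l - 3*l) = -9 + (l² - 3*l) = -9 + l² - 3*l)
-38624 - B((z + 7)*4) = -38624 - (-9 + ((8 + 7)*4)² - 3*(8 + 7)*4) = -38624 - (-9 + (15*4)² - 45*4) = -38624 - (-9 + 60² - 3*60) = -38624 - (-9 + 3600 - 180) = -38624 - 1*3411 = -38624 - 3411 = -42035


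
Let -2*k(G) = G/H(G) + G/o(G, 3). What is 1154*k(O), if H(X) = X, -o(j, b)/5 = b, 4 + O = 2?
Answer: -9809/15 ≈ -653.93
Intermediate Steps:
O = -2 (O = -4 + 2 = -2)
o(j, b) = -5*b
k(G) = -½ + G/30 (k(G) = -(G/G + G/((-5*3)))/2 = -(1 + G/(-15))/2 = -(1 + G*(-1/15))/2 = -(1 - G/15)/2 = -½ + G/30)
1154*k(O) = 1154*(-½ + (1/30)*(-2)) = 1154*(-½ - 1/15) = 1154*(-17/30) = -9809/15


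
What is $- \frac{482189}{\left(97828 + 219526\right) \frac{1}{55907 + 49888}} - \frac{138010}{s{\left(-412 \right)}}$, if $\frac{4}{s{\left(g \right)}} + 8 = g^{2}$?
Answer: $- \frac{1858576428949615}{317354} \approx -5.8565 \cdot 10^{9}$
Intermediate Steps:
$s{\left(g \right)} = \frac{4}{-8 + g^{2}}$
$- \frac{482189}{\left(97828 + 219526\right) \frac{1}{55907 + 49888}} - \frac{138010}{s{\left(-412 \right)}} = - \frac{482189}{\left(97828 + 219526\right) \frac{1}{55907 + 49888}} - \frac{138010}{4 \frac{1}{-8 + \left(-412\right)^{2}}} = - \frac{482189}{317354 \cdot \frac{1}{105795}} - \frac{138010}{4 \frac{1}{-8 + 169744}} = - \frac{482189}{317354 \cdot \frac{1}{105795}} - \frac{138010}{4 \cdot \frac{1}{169736}} = - \frac{482189}{\frac{317354}{105795}} - \frac{138010}{4 \cdot \frac{1}{169736}} = \left(-482189\right) \frac{105795}{317354} - 138010 \frac{1}{\frac{1}{42434}} = - \frac{51013185255}{317354} - 5856316340 = - \frac{1858576428949615}{317354}$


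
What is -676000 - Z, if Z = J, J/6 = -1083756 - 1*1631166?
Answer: 15613532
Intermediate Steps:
J = -16289532 (J = 6*(-1083756 - 1*1631166) = 6*(-1083756 - 1631166) = 6*(-2714922) = -16289532)
Z = -16289532
-676000 - Z = -676000 - 1*(-16289532) = -676000 + 16289532 = 15613532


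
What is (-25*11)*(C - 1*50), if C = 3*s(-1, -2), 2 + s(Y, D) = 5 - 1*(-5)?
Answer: 7150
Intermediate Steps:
s(Y, D) = 8 (s(Y, D) = -2 + (5 - 1*(-5)) = -2 + (5 + 5) = -2 + 10 = 8)
C = 24 (C = 3*8 = 24)
(-25*11)*(C - 1*50) = (-25*11)*(24 - 1*50) = -275*(24 - 50) = -275*(-26) = 7150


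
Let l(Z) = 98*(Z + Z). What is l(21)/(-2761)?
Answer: -4116/2761 ≈ -1.4908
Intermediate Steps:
l(Z) = 196*Z (l(Z) = 98*(2*Z) = 196*Z)
l(21)/(-2761) = (196*21)/(-2761) = 4116*(-1/2761) = -4116/2761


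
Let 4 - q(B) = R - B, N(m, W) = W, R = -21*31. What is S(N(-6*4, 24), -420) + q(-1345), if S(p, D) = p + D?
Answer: -1086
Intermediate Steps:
R = -651
S(p, D) = D + p
q(B) = 655 + B (q(B) = 4 - (-651 - B) = 4 + (651 + B) = 655 + B)
S(N(-6*4, 24), -420) + q(-1345) = (-420 + 24) + (655 - 1345) = -396 - 690 = -1086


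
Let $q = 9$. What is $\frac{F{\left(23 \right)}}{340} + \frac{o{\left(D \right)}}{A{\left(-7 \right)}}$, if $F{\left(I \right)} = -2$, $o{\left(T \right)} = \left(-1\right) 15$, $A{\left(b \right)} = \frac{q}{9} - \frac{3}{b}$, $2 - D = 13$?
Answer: $- \frac{893}{85} \approx -10.506$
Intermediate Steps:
$D = -11$ ($D = 2 - 13 = -11$)
$A{\left(b \right)} = 1 - \frac{3}{b}$ ($A{\left(b \right)} = \frac{9}{9} - \frac{3}{b} = 9 \cdot \frac{1}{9} - \frac{3}{b} = 1 - \frac{3}{b}$)
$o{\left(T \right)} = -15$
$\frac{F{\left(23 \right)}}{340} + \frac{o{\left(D \right)}}{A{\left(-7 \right)}} = - \frac{2}{340} - \frac{15}{\frac{1}{-7} \left(-3 - 7\right)} = \left(-2\right) \frac{1}{340} - \frac{15}{\left(- \frac{1}{7}\right) \left(-10\right)} = - \frac{1}{170} - \frac{15}{\frac{10}{7}} = - \frac{1}{170} - \frac{21}{2} = - \frac{893}{85}$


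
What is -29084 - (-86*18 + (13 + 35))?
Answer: -27584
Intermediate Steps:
-29084 - (-86*18 + (13 + 35)) = -29084 - (-1548 + 48) = -29084 - 1*(-1500) = -29084 + 1500 = -27584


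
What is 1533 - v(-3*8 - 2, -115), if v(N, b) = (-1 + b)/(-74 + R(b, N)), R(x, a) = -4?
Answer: 59729/39 ≈ 1531.5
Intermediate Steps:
v(N, b) = 1/78 - b/78 (v(N, b) = (-1 + b)/(-74 - 4) = (-1 + b)/(-78) = (-1 + b)*(-1/78) = 1/78 - b/78)
1533 - v(-3*8 - 2, -115) = 1533 - (1/78 - 1/78*(-115)) = 1533 - (1/78 + 115/78) = 1533 - 1*58/39 = 1533 - 58/39 = 59729/39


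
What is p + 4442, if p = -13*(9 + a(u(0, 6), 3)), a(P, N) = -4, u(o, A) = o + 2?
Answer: 4377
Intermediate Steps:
u(o, A) = 2 + o
p = -65 (p = -13*(9 - 4) = -13*5 = -65)
p + 4442 = -65 + 4442 = 4377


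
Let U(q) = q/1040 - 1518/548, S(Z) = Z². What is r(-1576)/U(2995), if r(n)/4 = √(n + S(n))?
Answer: 3419520*√2758/3127 ≈ 57429.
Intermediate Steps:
U(q) = -759/274 + q/1040 (U(q) = q*(1/1040) - 1518*1/548 = q/1040 - 759/274 = -759/274 + q/1040)
r(n) = 4*√(n + n²)
r(-1576)/U(2995) = (4*√(-1576*(1 - 1576)))/(-759/274 + (1/1040)*2995) = (4*√(-1576*(-1575)))/(-759/274 + 599/208) = (4*√2482200)/(3127/28496) = (4*(30*√2758))*(28496/3127) = (120*√2758)*(28496/3127) = 3419520*√2758/3127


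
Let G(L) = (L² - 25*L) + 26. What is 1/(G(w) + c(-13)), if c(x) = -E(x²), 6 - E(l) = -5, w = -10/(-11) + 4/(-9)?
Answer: 9801/35281 ≈ 0.27780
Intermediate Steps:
w = 46/99 (w = -10*(-1/11) + 4*(-⅑) = 10/11 - 4/9 = 46/99 ≈ 0.46465)
G(L) = 26 + L² - 25*L
E(l) = 11 (E(l) = 6 - 1*(-5) = 6 + 5 = 11)
c(x) = -11 (c(x) = -1*11 = -11)
1/(G(w) + c(-13)) = 1/((26 + (46/99)² - 25*46/99) - 11) = 1/((26 + 2116/9801 - 1150/99) - 11) = 1/(143092/9801 - 11) = 1/(35281/9801) = 9801/35281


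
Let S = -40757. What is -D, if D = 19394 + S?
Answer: 21363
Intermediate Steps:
D = -21363 (D = 19394 - 40757 = -21363)
-D = -1*(-21363) = 21363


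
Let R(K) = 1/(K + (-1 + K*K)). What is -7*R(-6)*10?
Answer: -70/29 ≈ -2.4138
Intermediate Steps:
R(K) = 1/(-1 + K + K**2) (R(K) = 1/(K + (-1 + K**2)) = 1/(-1 + K + K**2))
-7*R(-6)*10 = -7/(-1 - 6 + (-6)**2)*10 = -7/(-1 - 6 + 36)*10 = -7/29*10 = -70/29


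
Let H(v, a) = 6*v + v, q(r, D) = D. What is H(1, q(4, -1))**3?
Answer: 343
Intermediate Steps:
H(v, a) = 7*v
H(1, q(4, -1))**3 = (7*1)**3 = 7**3 = 343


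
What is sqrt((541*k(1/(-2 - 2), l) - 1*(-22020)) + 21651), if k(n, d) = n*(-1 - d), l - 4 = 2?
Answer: sqrt(178471)/2 ≈ 211.23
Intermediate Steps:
l = 6 (l = 4 + 2 = 6)
sqrt((541*k(1/(-2 - 2), l) - 1*(-22020)) + 21651) = sqrt((541*(-(1 + 6)/(-2 - 2)) - 1*(-22020)) + 21651) = sqrt((541*(-1*7/(-4)) + 22020) + 21651) = sqrt((541*(-1*(-1/4)*7) + 22020) + 21651) = sqrt((541*(7/4) + 22020) + 21651) = sqrt((3787/4 + 22020) + 21651) = sqrt(91867/4 + 21651) = sqrt(178471/4) = sqrt(178471)/2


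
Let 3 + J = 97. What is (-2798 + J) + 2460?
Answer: -244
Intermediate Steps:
J = 94 (J = -3 + 97 = 94)
(-2798 + J) + 2460 = (-2798 + 94) + 2460 = -2704 + 2460 = -244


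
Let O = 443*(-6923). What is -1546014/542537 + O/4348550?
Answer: -8386819937093/2359249271350 ≈ -3.5549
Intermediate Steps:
O = -3066889
-1546014/542537 + O/4348550 = -1546014/542537 - 3066889/4348550 = -8386819937093/2359249271350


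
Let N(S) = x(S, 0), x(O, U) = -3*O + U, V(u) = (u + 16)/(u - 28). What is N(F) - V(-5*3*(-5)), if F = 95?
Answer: -13486/47 ≈ -286.94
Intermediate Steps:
V(u) = (16 + u)/(-28 + u)
x(O, U) = U - 3*O
N(S) = -3*S (N(S) = 0 - 3*S = -3*S)
N(F) - V(-5*3*(-5)) = -3*95 - (16 - 5*3*(-5))/(-28 - 5*3*(-5)) = -285 - (16 - 15*(-5))/(-28 - 15*(-5)) = -285 - (16 + 75)/(-28 + 75) = -285 - 91/47 = -13486/47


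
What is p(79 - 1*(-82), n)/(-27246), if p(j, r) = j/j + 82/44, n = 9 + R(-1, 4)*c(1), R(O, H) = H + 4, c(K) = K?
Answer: -21/199804 ≈ -0.00010510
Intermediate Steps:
R(O, H) = 4 + H
n = 17 (n = 9 + (4 + 4)*1 = 9 + 8*1 = 9 + 8 = 17)
p(j, r) = 63/22 (p(j, r) = 1 + 82*(1/44) = 1 + 41/22 = 63/22)
p(79 - 1*(-82), n)/(-27246) = (63/22)/(-27246) = (63/22)*(-1/27246) = -21/199804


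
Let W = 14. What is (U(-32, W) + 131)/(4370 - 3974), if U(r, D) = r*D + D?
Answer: -101/132 ≈ -0.76515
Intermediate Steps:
U(r, D) = D + D*r (U(r, D) = D*r + D = D + D*r)
(U(-32, W) + 131)/(4370 - 3974) = (14*(1 - 32) + 131)/(4370 - 3974) = (14*(-31) + 131)/396 = (-434 + 131)*(1/396) = -303*1/396 = -101/132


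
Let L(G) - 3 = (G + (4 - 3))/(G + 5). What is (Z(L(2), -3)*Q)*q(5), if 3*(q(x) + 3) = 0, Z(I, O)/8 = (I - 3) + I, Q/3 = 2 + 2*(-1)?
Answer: 0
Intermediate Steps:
L(G) = 3 + (1 + G)/(5 + G) (L(G) = 3 + (G + (4 - 3))/(G + 5) = 3 + (G + 1)/(5 + G) = 3 + (1 + G)/(5 + G))
Q = 0 (Q = 3*(2 + 2*(-1)) = 3*(2 - 2) = 3*0 = 0)
Z(I, O) = -24 + 16*I (Z(I, O) = 8*((I - 3) + I) = 8*((-3 + I) + I) = 8*(-3 + 2*I) = -24 + 16*I)
q(x) = -3 (q(x) = -3 + (1/3)*0 = -3 + 0 = -3)
(Z(L(2), -3)*Q)*q(5) = ((-24 + 16*(4*(4 + 2)/(5 + 2)))*0)*(-3) = ((-24 + 16*(4*6/7))*0)*(-3) = ((-24 + 16*(4*(1/7)*6))*0)*(-3) = ((-24 + 16*(24/7))*0)*(-3) = ((-24 + 384/7)*0)*(-3) = ((216/7)*0)*(-3) = 0*(-3) = 0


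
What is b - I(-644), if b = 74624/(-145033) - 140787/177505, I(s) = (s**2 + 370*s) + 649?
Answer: -4559439425278916/25744082665 ≈ -1.7711e+5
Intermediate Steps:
I(s) = 649 + s**2 + 370*s
b = -33664894091/25744082665 (b = 74624*(-1/145033) - 140787*1/177505 = -74624/145033 - 140787/177505 = -33664894091/25744082665 ≈ -1.3077)
b - I(-644) = -33664894091/25744082665 - (649 + (-644)**2 + 370*(-644)) = -33664894091/25744082665 - (649 + 414736 - 238280) = -33664894091/25744082665 - 1*177105 = -33664894091/25744082665 - 177105 = -4559439425278916/25744082665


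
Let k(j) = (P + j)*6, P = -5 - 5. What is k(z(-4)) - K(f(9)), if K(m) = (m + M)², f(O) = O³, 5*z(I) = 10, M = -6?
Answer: -522777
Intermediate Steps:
P = -10
z(I) = 2 (z(I) = (⅕)*10 = 2)
K(m) = (-6 + m)² (K(m) = (m - 6)² = (-6 + m)²)
k(j) = -60 + 6*j (k(j) = (-10 + j)*6 = -60 + 6*j)
k(z(-4)) - K(f(9)) = (-60 + 6*2) - (-6 + 9³)² = (-60 + 12) - (-6 + 729)² = -48 - 1*723² = -48 - 1*522729 = -48 - 522729 = -522777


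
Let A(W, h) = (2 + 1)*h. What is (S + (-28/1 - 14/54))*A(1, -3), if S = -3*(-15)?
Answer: -452/3 ≈ -150.67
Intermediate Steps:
A(W, h) = 3*h
S = 45
(S + (-28/1 - 14/54))*A(1, -3) = (45 + (-28/1 - 14/54))*(3*(-3)) = (45 + (-28*1 - 14*1/54))*(-9) = (45 + (-28 - 7/27))*(-9) = (45 - 763/27)*(-9) = (452/27)*(-9) = -452/3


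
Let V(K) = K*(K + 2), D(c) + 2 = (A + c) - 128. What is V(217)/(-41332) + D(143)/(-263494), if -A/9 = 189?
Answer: -6226128473/5445367004 ≈ -1.1434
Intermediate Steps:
A = -1701 (A = -9*189 = -1701)
D(c) = -1831 + c (D(c) = -2 + ((-1701 + c) - 128) = -2 + (-1829 + c) = -1831 + c)
V(K) = K*(2 + K)
V(217)/(-41332) + D(143)/(-263494) = (217*(2 + 217))/(-41332) + (-1831 + 143)/(-263494) = (217*219)*(-1/41332) - 1688*(-1/263494) = 47523*(-1/41332) + 844/131747 = -47523/41332 + 844/131747 = -6226128473/5445367004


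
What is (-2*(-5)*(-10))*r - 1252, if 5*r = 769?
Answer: -16632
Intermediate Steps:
r = 769/5 (r = (⅕)*769 = 769/5 ≈ 153.80)
(-2*(-5)*(-10))*r - 1252 = (-2*(-5)*(-10))*(769/5) - 1252 = (10*(-10))*(769/5) - 1252 = -100*769/5 - 1252 = -15380 - 1252 = -16632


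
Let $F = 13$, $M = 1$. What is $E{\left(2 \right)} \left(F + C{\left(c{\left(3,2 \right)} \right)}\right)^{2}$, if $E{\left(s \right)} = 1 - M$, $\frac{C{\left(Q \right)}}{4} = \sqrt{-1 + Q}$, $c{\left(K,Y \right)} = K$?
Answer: $0$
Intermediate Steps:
$C{\left(Q \right)} = 4 \sqrt{-1 + Q}$
$E{\left(s \right)} = 0$ ($E{\left(s \right)} = 1 - 1 = 0$)
$E{\left(2 \right)} \left(F + C{\left(c{\left(3,2 \right)} \right)}\right)^{2} = 0 \left(13 + 4 \sqrt{-1 + 3}\right)^{2} = 0 \left(13 + 4 \sqrt{2}\right)^{2} = 0$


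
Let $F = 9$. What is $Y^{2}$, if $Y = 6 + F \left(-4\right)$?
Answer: $900$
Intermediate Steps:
$Y = -30$ ($Y = 6 + 9 \left(-4\right) = 6 - 36 = -30$)
$Y^{2} = \left(-30\right)^{2} = 900$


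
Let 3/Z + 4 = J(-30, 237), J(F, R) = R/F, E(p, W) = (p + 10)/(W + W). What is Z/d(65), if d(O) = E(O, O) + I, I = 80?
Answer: -156/49861 ≈ -0.0031287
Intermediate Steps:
E(p, W) = (10 + p)/(2*W) (E(p, W) = (10 + p)/((2*W)) = (10 + p)*(1/(2*W)) = (10 + p)/(2*W))
Z = -30/119 (Z = 3/(-4 + 237/(-30)) = 3/(-4 + 237*(-1/30)) = 3/(-4 - 79/10) = 3/(-119/10) = 3*(-10/119) = -30/119 ≈ -0.25210)
d(O) = 80 + (10 + O)/(2*O) (d(O) = (10 + O)/(2*O) + 80 = 80 + (10 + O)/(2*O))
Z/d(65) = -30/(119*(161/2 + 5/65)) = -30/(119*(161/2 + 5*(1/65))) = -30/(119*(161/2 + 1/13)) = -30/(119*2095/26) = -30/119*26/2095 = -156/49861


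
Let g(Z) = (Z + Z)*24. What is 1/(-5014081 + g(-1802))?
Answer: -1/5100577 ≈ -1.9606e-7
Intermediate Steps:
g(Z) = 48*Z (g(Z) = (2*Z)*24 = 48*Z)
1/(-5014081 + g(-1802)) = 1/(-5014081 + 48*(-1802)) = 1/(-5014081 - 86496) = 1/(-5100577) = -1/5100577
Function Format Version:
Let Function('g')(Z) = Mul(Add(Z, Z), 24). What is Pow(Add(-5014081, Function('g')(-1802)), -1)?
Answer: Rational(-1, 5100577) ≈ -1.9606e-7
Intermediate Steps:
Function('g')(Z) = Mul(48, Z) (Function('g')(Z) = Mul(Mul(2, Z), 24) = Mul(48, Z))
Pow(Add(-5014081, Function('g')(-1802)), -1) = Pow(Add(-5014081, Mul(48, -1802)), -1) = Pow(Add(-5014081, -86496), -1) = Pow(-5100577, -1) = Rational(-1, 5100577)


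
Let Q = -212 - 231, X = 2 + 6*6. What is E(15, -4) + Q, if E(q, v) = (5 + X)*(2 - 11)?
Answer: -830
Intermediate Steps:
X = 38 (X = 2 + 36 = 38)
E(q, v) = -387 (E(q, v) = (5 + 38)*(2 - 11) = 43*(-9) = -387)
Q = -443
E(15, -4) + Q = -387 - 443 = -830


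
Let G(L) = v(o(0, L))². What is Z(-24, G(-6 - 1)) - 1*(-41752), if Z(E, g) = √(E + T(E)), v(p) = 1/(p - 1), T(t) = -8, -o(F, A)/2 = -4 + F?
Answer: 41752 + 4*I*√2 ≈ 41752.0 + 5.6569*I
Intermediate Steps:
o(F, A) = 8 - 2*F (o(F, A) = -2*(-4 + F) = 8 - 2*F)
v(p) = 1/(-1 + p)
G(L) = 1/49 (G(L) = (1/(-1 + (8 - 2*0)))² = (1/(-1 + (8 + 0)))² = (1/(-1 + 8))² = (1/7)² = (⅐)² = 1/49)
Z(E, g) = √(-8 + E) (Z(E, g) = √(E - 8) = √(-8 + E))
Z(-24, G(-6 - 1)) - 1*(-41752) = √(-8 - 24) - 1*(-41752) = √(-32) + 41752 = 4*I*√2 + 41752 = 41752 + 4*I*√2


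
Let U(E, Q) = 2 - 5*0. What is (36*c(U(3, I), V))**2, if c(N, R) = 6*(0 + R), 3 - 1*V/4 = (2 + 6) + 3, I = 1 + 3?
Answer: 47775744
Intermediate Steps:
I = 4
V = -32 (V = 12 - 4*((2 + 6) + 3) = 12 - 4*(8 + 3) = 12 - 4*11 = 12 - 44 = -32)
U(E, Q) = 2 (U(E, Q) = 2 + 0 = 2)
c(N, R) = 6*R
(36*c(U(3, I), V))**2 = (36*(6*(-32)))**2 = (36*(-192))**2 = (-6912)**2 = 47775744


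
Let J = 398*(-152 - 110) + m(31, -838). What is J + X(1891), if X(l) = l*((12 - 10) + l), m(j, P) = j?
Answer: 3475418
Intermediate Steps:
X(l) = l*(2 + l)
J = -104245 (J = 398*(-152 - 110) + 31 = 398*(-262) + 31 = -104276 + 31 = -104245)
J + X(1891) = -104245 + 1891*(2 + 1891) = -104245 + 1891*1893 = -104245 + 3579663 = 3475418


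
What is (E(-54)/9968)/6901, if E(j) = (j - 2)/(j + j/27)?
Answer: 1/68789168 ≈ 1.4537e-8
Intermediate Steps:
E(j) = 27*(-2 + j)/(28*j) (E(j) = (-2 + j)/(j + j*(1/27)) = (-2 + j)/(j + j/27) = (-2 + j)/((28*j/27)) = (-2 + j)*(27/(28*j)) = 27*(-2 + j)/(28*j))
(E(-54)/9968)/6901 = (((27/28)*(-2 - 54)/(-54))/9968)/6901 = (((27/28)*(-1/54)*(-56))*(1/9968))*(1/6901) = (1*(1/9968))*(1/6901) = (1/9968)*(1/6901) = 1/68789168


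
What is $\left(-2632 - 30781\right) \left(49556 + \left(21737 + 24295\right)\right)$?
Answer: $-3193881844$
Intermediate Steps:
$\left(-2632 - 30781\right) \left(49556 + \left(21737 + 24295\right)\right) = - 33413 \left(49556 + 46032\right) = \left(-33413\right) 95588 = -3193881844$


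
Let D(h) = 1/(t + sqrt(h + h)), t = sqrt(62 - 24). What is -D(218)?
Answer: -1/(sqrt(38) + 2*sqrt(109)) ≈ -0.036975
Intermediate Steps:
t = sqrt(38) ≈ 6.1644
D(h) = 1/(sqrt(38) + sqrt(2)*sqrt(h)) (D(h) = 1/(sqrt(38) + sqrt(h + h)) = 1/(sqrt(38) + sqrt(2*h)) = 1/(sqrt(38) + sqrt(2)*sqrt(h)))
-D(218) = -1/(sqrt(38) + sqrt(2)*sqrt(218)) = -1/(sqrt(38) + 2*sqrt(109))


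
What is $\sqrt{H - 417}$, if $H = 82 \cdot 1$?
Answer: $i \sqrt{335} \approx 18.303 i$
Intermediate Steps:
$H = 82$
$\sqrt{H - 417} = \sqrt{82 - 417} = \sqrt{-335} = i \sqrt{335}$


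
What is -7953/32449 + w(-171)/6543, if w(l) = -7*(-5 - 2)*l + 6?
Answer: -107910652/70771269 ≈ -1.5248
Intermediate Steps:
w(l) = 6 + 49*l (w(l) = -(-49)*l + 6 = 49*l + 6 = 6 + 49*l)
-7953/32449 + w(-171)/6543 = -7953/32449 + (6 + 49*(-171))/6543 = -7953*1/32449 + (6 - 8379)*(1/6543) = -7953/32449 - 8373*1/6543 = -7953/32449 - 2791/2181 = -107910652/70771269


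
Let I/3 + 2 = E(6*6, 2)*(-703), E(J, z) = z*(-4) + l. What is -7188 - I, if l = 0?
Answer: -24054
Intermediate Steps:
E(J, z) = -4*z (E(J, z) = z*(-4) + 0 = -4*z + 0 = -4*z)
I = 16866 (I = -6 + 3*(-4*2*(-703)) = -6 + 3*(-8*(-703)) = -6 + 3*5624 = -6 + 16872 = 16866)
-7188 - I = -7188 - 1*16866 = -7188 - 16866 = -24054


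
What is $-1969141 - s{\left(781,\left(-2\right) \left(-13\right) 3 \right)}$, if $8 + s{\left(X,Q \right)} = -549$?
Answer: $-1968584$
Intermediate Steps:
$s{\left(X,Q \right)} = -557$ ($s{\left(X,Q \right)} = -8 - 549 = -557$)
$-1969141 - s{\left(781,\left(-2\right) \left(-13\right) 3 \right)} = -1969141 - -557 = -1969141 + 557 = -1968584$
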